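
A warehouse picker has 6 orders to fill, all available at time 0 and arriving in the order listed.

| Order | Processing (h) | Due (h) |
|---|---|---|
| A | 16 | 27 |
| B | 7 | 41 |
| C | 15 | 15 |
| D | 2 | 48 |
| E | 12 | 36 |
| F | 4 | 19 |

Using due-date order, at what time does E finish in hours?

EDD (increasing due date): C F A E B D.
C: 0→15
F: 15→19
A: 19→35
E: 35→47

47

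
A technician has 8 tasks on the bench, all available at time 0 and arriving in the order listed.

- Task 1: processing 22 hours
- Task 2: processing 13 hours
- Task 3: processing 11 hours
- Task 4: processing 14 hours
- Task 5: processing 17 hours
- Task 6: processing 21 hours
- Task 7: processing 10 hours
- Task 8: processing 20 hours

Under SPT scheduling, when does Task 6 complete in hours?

SPT (increasing processing time): Task 7 Task 3 Task 2 Task 4 Task 5 Task 8 Task 6 Task 1.
Task 7: 0→10
Task 3: 10→21
Task 2: 21→34
Task 4: 34→48
Task 5: 48→65
Task 8: 65→85
Task 6: 85→106

106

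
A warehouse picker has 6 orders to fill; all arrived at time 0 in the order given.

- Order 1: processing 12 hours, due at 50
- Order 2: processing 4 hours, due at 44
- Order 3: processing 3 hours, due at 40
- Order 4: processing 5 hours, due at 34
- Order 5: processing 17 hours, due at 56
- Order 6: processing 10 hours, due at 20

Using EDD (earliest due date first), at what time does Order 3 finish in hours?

18

EDD (increasing due date): Order 6 Order 4 Order 3 Order 2 Order 1 Order 5.
Order 6: 0→10
Order 4: 10→15
Order 3: 15→18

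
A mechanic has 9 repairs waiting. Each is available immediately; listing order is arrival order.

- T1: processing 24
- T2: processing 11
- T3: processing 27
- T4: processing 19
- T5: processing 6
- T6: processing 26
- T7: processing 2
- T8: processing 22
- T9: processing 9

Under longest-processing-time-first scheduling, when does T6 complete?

53

LPT (decreasing processing time): T3 T6 T1 T8 T4 T2 T9 T5 T7.
T3: 0→27
T6: 27→53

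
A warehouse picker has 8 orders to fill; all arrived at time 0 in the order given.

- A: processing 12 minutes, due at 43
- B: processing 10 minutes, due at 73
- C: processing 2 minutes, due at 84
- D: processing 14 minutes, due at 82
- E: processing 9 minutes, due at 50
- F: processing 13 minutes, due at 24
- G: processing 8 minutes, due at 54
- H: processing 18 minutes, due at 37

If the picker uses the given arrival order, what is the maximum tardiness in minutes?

FIFO (arrival order): A B C D E F G H.
A: 0→12, due 43, tardiness 0
B: 12→22, due 73, tardiness 0
C: 22→24, due 84, tardiness 0
D: 24→38, due 82, tardiness 0
E: 38→47, due 50, tardiness 0
F: 47→60, due 24, tardiness 36
G: 60→68, due 54, tardiness 14
H: 68→86, due 37, tardiness 49
Maximum = 49.

49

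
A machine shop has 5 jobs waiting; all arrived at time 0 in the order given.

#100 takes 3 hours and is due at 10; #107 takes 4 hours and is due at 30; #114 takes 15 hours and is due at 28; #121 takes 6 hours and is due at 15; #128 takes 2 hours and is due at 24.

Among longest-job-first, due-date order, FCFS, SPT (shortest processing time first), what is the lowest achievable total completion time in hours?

61

LPT (decreasing processing time): #114 #121 #107 #100 #128.
#114: 0→15
#121: 15→21
#107: 21→25
#100: 25→28
#128: 28→30
Sum = 15+21+25+28+30 = 119.
EDD (increasing due date): #100 #121 #128 #114 #107.
#100: 0→3
#121: 3→9
#128: 9→11
#114: 11→26
#107: 26→30
Sum = 3+9+11+26+30 = 79.
FIFO (arrival order): #100 #107 #114 #121 #128.
#100: 0→3
#107: 3→7
#114: 7→22
#121: 22→28
#128: 28→30
Sum = 3+7+22+28+30 = 90.
SPT (increasing processing time): #128 #100 #107 #121 #114.
#128: 0→2
#100: 2→5
#107: 5→9
#121: 9→15
#114: 15→30
Sum = 2+5+9+15+30 = 61.
LPT 119, EDD 79, FIFO 90, SPT 61 → minimum 61.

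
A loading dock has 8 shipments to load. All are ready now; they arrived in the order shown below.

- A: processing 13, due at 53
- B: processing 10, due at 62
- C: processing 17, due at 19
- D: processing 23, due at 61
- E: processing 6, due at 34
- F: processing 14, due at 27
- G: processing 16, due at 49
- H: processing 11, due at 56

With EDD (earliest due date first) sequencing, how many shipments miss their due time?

7

EDD (increasing due date): C F E G A H D B.
C: 0→17, due 19, tardiness 0
F: 17→31, due 27, tardiness 4
E: 31→37, due 34, tardiness 3
G: 37→53, due 49, tardiness 4
A: 53→66, due 53, tardiness 13
H: 66→77, due 56, tardiness 21
D: 77→100, due 61, tardiness 39
B: 100→110, due 62, tardiness 48
Late shipments: 7.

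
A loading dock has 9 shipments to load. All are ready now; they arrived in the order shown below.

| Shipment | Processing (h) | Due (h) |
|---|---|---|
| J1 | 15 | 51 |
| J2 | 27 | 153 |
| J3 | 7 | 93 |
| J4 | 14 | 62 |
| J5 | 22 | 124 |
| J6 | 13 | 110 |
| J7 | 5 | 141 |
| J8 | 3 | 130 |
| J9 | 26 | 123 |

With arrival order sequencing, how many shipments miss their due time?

2

FIFO (arrival order): J1 J2 J3 J4 J5 J6 J7 J8 J9.
J1: 0→15, due 51, tardiness 0
J2: 15→42, due 153, tardiness 0
J3: 42→49, due 93, tardiness 0
J4: 49→63, due 62, tardiness 1
J5: 63→85, due 124, tardiness 0
J6: 85→98, due 110, tardiness 0
J7: 98→103, due 141, tardiness 0
J8: 103→106, due 130, tardiness 0
J9: 106→132, due 123, tardiness 9
Late shipments: 2.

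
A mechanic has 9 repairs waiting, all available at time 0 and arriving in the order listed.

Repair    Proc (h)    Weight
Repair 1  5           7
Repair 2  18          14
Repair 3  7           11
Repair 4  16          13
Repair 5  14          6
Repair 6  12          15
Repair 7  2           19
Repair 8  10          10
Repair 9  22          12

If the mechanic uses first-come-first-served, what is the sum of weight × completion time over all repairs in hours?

FIFO (arrival order): Repair 1 Repair 2 Repair 3 Repair 4 Repair 5 Repair 6 Repair 7 Repair 8 Repair 9.
Repair 1: finishes 5, weight 7, w·C = 35
Repair 2: finishes 23, weight 14, w·C = 322
Repair 3: finishes 30, weight 11, w·C = 330
Repair 4: finishes 46, weight 13, w·C = 598
Repair 5: finishes 60, weight 6, w·C = 360
Repair 6: finishes 72, weight 15, w·C = 1080
Repair 7: finishes 74, weight 19, w·C = 1406
Repair 8: finishes 84, weight 10, w·C = 840
Repair 9: finishes 106, weight 12, w·C = 1272
Sum = 35+322+330+598+360+1080+1406+840+1272 = 6243.

6243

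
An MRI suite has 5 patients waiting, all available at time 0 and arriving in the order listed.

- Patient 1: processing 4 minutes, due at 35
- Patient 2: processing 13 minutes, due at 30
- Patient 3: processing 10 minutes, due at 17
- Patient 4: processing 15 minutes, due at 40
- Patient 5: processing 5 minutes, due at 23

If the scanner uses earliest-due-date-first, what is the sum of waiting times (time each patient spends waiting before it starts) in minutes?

EDD (increasing due date): Patient 3 Patient 5 Patient 2 Patient 1 Patient 4.
Patient 3: waits 0, runs 0→10
Patient 5: waits 10, runs 10→15
Patient 2: waits 15, runs 15→28
Patient 1: waits 28, runs 28→32
Patient 4: waits 32, runs 32→47
Sum = 0+10+15+28+32 = 85.

85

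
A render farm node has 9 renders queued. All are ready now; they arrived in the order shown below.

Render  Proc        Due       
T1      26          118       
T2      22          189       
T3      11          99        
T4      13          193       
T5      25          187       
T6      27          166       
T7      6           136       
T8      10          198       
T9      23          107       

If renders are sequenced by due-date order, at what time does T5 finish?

EDD (increasing due date): T3 T9 T1 T7 T6 T5 T2 T4 T8.
T3: 0→11
T9: 11→34
T1: 34→60
T7: 60→66
T6: 66→93
T5: 93→118

118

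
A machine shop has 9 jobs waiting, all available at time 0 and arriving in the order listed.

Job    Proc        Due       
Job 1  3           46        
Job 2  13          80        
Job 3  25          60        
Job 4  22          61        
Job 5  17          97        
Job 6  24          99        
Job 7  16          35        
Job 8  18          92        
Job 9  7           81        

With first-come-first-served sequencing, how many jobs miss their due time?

5

FIFO (arrival order): Job 1 Job 2 Job 3 Job 4 Job 5 Job 6 Job 7 Job 8 Job 9.
Job 1: 0→3, due 46, tardiness 0
Job 2: 3→16, due 80, tardiness 0
Job 3: 16→41, due 60, tardiness 0
Job 4: 41→63, due 61, tardiness 2
Job 5: 63→80, due 97, tardiness 0
Job 6: 80→104, due 99, tardiness 5
Job 7: 104→120, due 35, tardiness 85
Job 8: 120→138, due 92, tardiness 46
Job 9: 138→145, due 81, tardiness 64
Late jobs: 5.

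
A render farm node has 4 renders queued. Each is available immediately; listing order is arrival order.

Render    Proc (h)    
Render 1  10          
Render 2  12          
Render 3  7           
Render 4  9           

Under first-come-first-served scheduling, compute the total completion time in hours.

FIFO (arrival order): Render 1 Render 2 Render 3 Render 4.
Render 1: 0→10
Render 2: 10→22
Render 3: 22→29
Render 4: 29→38
Sum = 10+22+29+38 = 99.

99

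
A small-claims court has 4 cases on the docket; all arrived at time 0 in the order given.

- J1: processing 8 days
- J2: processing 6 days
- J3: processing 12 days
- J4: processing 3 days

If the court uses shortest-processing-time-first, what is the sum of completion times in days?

SPT (increasing processing time): J4 J2 J1 J3.
J4: 0→3
J2: 3→9
J1: 9→17
J3: 17→29
Sum = 3+9+17+29 = 58.

58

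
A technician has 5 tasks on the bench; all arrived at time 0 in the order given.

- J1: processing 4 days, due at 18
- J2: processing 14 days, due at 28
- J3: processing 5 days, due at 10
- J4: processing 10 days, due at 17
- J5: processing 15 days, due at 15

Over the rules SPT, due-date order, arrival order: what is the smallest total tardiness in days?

SPT (increasing processing time): J1 J3 J4 J2 J5.
J1: 0→4, due 18, tardiness 0
J3: 4→9, due 10, tardiness 0
J4: 9→19, due 17, tardiness 2
J2: 19→33, due 28, tardiness 5
J5: 33→48, due 15, tardiness 33
Sum = 0+0+2+5+33 = 40.
EDD (increasing due date): J3 J5 J4 J1 J2.
J3: 0→5, due 10, tardiness 0
J5: 5→20, due 15, tardiness 5
J4: 20→30, due 17, tardiness 13
J1: 30→34, due 18, tardiness 16
J2: 34→48, due 28, tardiness 20
Sum = 0+5+13+16+20 = 54.
FIFO (arrival order): J1 J2 J3 J4 J5.
J1: 0→4, due 18, tardiness 0
J2: 4→18, due 28, tardiness 0
J3: 18→23, due 10, tardiness 13
J4: 23→33, due 17, tardiness 16
J5: 33→48, due 15, tardiness 33
Sum = 0+0+13+16+33 = 62.
SPT 40, EDD 54, FIFO 62 → minimum 40.

40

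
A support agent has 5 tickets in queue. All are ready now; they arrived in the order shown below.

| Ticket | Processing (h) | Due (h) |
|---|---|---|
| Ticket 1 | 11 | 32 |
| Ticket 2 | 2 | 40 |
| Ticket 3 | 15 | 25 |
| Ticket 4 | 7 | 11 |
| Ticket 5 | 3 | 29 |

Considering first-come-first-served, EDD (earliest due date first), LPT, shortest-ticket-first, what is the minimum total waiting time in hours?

FIFO (arrival order): Ticket 1 Ticket 2 Ticket 3 Ticket 4 Ticket 5.
Ticket 1: waits 0, runs 0→11
Ticket 2: waits 11, runs 11→13
Ticket 3: waits 13, runs 13→28
Ticket 4: waits 28, runs 28→35
Ticket 5: waits 35, runs 35→38
Sum = 0+11+13+28+35 = 87.
EDD (increasing due date): Ticket 4 Ticket 3 Ticket 5 Ticket 1 Ticket 2.
Ticket 4: waits 0, runs 0→7
Ticket 3: waits 7, runs 7→22
Ticket 5: waits 22, runs 22→25
Ticket 1: waits 25, runs 25→36
Ticket 2: waits 36, runs 36→38
Sum = 0+7+22+25+36 = 90.
LPT (decreasing processing time): Ticket 3 Ticket 1 Ticket 4 Ticket 5 Ticket 2.
Ticket 3: waits 0, runs 0→15
Ticket 1: waits 15, runs 15→26
Ticket 4: waits 26, runs 26→33
Ticket 5: waits 33, runs 33→36
Ticket 2: waits 36, runs 36→38
Sum = 0+15+26+33+36 = 110.
SPT (increasing processing time): Ticket 2 Ticket 5 Ticket 4 Ticket 1 Ticket 3.
Ticket 2: waits 0, runs 0→2
Ticket 5: waits 2, runs 2→5
Ticket 4: waits 5, runs 5→12
Ticket 1: waits 12, runs 12→23
Ticket 3: waits 23, runs 23→38
Sum = 0+2+5+12+23 = 42.
FIFO 87, EDD 90, LPT 110, SPT 42 → minimum 42.

42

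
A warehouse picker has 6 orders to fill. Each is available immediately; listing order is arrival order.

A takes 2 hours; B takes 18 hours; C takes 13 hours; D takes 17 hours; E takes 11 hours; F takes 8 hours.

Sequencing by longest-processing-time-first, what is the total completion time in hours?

LPT (decreasing processing time): B D C E F A.
B: 0→18
D: 18→35
C: 35→48
E: 48→59
F: 59→67
A: 67→69
Sum = 18+35+48+59+67+69 = 296.

296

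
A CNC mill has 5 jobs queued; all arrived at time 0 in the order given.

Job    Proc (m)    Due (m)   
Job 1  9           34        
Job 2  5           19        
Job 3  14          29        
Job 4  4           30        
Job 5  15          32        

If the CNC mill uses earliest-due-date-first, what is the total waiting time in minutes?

EDD (increasing due date): Job 2 Job 3 Job 4 Job 5 Job 1.
Job 2: waits 0, runs 0→5
Job 3: waits 5, runs 5→19
Job 4: waits 19, runs 19→23
Job 5: waits 23, runs 23→38
Job 1: waits 38, runs 38→47
Sum = 0+5+19+23+38 = 85.

85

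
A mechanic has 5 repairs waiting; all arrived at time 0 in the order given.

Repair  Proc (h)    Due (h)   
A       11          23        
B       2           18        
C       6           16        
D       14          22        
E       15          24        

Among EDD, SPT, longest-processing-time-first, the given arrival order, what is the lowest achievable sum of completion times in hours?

110

EDD (increasing due date): C B D A E.
C: 0→6
B: 6→8
D: 8→22
A: 22→33
E: 33→48
Sum = 6+8+22+33+48 = 117.
SPT (increasing processing time): B C A D E.
B: 0→2
C: 2→8
A: 8→19
D: 19→33
E: 33→48
Sum = 2+8+19+33+48 = 110.
LPT (decreasing processing time): E D A C B.
E: 0→15
D: 15→29
A: 29→40
C: 40→46
B: 46→48
Sum = 15+29+40+46+48 = 178.
FIFO (arrival order): A B C D E.
A: 0→11
B: 11→13
C: 13→19
D: 19→33
E: 33→48
Sum = 11+13+19+33+48 = 124.
EDD 117, SPT 110, LPT 178, FIFO 124 → minimum 110.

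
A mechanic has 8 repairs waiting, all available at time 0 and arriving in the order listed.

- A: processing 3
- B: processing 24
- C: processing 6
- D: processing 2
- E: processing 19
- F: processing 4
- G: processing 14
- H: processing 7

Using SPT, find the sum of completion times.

223

SPT (increasing processing time): D A F C H G E B.
D: 0→2
A: 2→5
F: 5→9
C: 9→15
H: 15→22
G: 22→36
E: 36→55
B: 55→79
Sum = 2+5+9+15+22+36+55+79 = 223.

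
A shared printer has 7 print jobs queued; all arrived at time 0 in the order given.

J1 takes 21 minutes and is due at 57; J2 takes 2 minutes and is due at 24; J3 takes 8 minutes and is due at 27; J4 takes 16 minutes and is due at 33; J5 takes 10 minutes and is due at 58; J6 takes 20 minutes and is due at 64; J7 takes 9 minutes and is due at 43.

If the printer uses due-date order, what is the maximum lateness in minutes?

EDD (increasing due date): J2 J3 J4 J7 J1 J5 J6.
J2: 0→2, due 24, lateness -22
J3: 2→10, due 27, lateness -17
J4: 10→26, due 33, lateness -7
J7: 26→35, due 43, lateness -8
J1: 35→56, due 57, lateness -1
J5: 56→66, due 58, lateness 8
J6: 66→86, due 64, lateness 22
Maximum = 22.

22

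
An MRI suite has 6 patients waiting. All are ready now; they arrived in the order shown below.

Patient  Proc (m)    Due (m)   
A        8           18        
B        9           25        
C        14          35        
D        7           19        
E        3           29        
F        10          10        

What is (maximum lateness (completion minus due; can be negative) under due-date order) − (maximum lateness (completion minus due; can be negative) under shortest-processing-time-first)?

EDD (increasing due date): F A D B E C.
F: 0→10, due 10, lateness 0
A: 10→18, due 18, lateness 0
D: 18→25, due 19, lateness 6
B: 25→34, due 25, lateness 9
E: 34→37, due 29, lateness 8
C: 37→51, due 35, lateness 16
Maximum = 16.
SPT (increasing processing time): E D A B F C.
E: 0→3, due 29, lateness -26
D: 3→10, due 19, lateness -9
A: 10→18, due 18, lateness 0
B: 18→27, due 25, lateness 2
F: 27→37, due 10, lateness 27
C: 37→51, due 35, lateness 16
Maximum = 27.
Difference = 16 − 27 = -11.

-11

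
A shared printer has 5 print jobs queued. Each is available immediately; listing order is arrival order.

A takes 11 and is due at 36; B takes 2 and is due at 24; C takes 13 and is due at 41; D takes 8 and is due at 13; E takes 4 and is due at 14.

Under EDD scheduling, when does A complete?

25

EDD (increasing due date): D E B A C.
D: 0→8
E: 8→12
B: 12→14
A: 14→25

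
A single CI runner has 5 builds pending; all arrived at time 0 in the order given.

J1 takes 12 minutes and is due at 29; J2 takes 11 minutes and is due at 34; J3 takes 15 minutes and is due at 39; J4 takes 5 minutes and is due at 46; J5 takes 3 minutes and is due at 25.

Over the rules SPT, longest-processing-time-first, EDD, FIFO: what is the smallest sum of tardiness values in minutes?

2

SPT (increasing processing time): J5 J4 J2 J1 J3.
J5: 0→3, due 25, tardiness 0
J4: 3→8, due 46, tardiness 0
J2: 8→19, due 34, tardiness 0
J1: 19→31, due 29, tardiness 2
J3: 31→46, due 39, tardiness 7
Sum = 0+0+0+2+7 = 9.
LPT (decreasing processing time): J3 J1 J2 J4 J5.
J3: 0→15, due 39, tardiness 0
J1: 15→27, due 29, tardiness 0
J2: 27→38, due 34, tardiness 4
J4: 38→43, due 46, tardiness 0
J5: 43→46, due 25, tardiness 21
Sum = 0+0+4+0+21 = 25.
EDD (increasing due date): J5 J1 J2 J3 J4.
J5: 0→3, due 25, tardiness 0
J1: 3→15, due 29, tardiness 0
J2: 15→26, due 34, tardiness 0
J3: 26→41, due 39, tardiness 2
J4: 41→46, due 46, tardiness 0
Sum = 0+0+0+2+0 = 2.
FIFO (arrival order): J1 J2 J3 J4 J5.
J1: 0→12, due 29, tardiness 0
J2: 12→23, due 34, tardiness 0
J3: 23→38, due 39, tardiness 0
J4: 38→43, due 46, tardiness 0
J5: 43→46, due 25, tardiness 21
Sum = 0+0+0+0+21 = 21.
SPT 9, LPT 25, EDD 2, FIFO 21 → minimum 2.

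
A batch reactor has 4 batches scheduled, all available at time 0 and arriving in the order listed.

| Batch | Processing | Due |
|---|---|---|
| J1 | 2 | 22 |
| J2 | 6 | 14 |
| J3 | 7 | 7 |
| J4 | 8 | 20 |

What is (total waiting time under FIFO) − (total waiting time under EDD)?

FIFO (arrival order): J1 J2 J3 J4.
J1: waits 0, runs 0→2
J2: waits 2, runs 2→8
J3: waits 8, runs 8→15
J4: waits 15, runs 15→23
Sum = 0+2+8+15 = 25.
EDD (increasing due date): J3 J2 J4 J1.
J3: waits 0, runs 0→7
J2: waits 7, runs 7→13
J4: waits 13, runs 13→21
J1: waits 21, runs 21→23
Sum = 0+7+13+21 = 41.
Difference = 25 − 41 = -16.

-16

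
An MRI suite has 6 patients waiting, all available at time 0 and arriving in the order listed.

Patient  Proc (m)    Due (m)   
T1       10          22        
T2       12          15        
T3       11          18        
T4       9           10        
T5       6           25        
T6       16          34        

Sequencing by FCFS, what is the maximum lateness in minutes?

32

FIFO (arrival order): T1 T2 T3 T4 T5 T6.
T1: 0→10, due 22, lateness -12
T2: 10→22, due 15, lateness 7
T3: 22→33, due 18, lateness 15
T4: 33→42, due 10, lateness 32
T5: 42→48, due 25, lateness 23
T6: 48→64, due 34, lateness 30
Maximum = 32.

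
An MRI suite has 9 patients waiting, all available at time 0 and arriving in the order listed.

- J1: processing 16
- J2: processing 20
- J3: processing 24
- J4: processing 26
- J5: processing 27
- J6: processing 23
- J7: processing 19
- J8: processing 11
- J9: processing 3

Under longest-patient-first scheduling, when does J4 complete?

LPT (decreasing processing time): J5 J4 J3 J6 J2 J7 J1 J8 J9.
J5: 0→27
J4: 27→53

53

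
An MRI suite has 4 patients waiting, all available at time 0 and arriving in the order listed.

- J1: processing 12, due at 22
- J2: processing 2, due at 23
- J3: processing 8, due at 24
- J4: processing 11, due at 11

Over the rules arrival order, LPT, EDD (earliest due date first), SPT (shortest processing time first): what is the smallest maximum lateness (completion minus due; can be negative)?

9

FIFO (arrival order): J1 J2 J3 J4.
J1: 0→12, due 22, lateness -10
J2: 12→14, due 23, lateness -9
J3: 14→22, due 24, lateness -2
J4: 22→33, due 11, lateness 22
Maximum = 22.
LPT (decreasing processing time): J1 J4 J3 J2.
J1: 0→12, due 22, lateness -10
J4: 12→23, due 11, lateness 12
J3: 23→31, due 24, lateness 7
J2: 31→33, due 23, lateness 10
Maximum = 12.
EDD (increasing due date): J4 J1 J2 J3.
J4: 0→11, due 11, lateness 0
J1: 11→23, due 22, lateness 1
J2: 23→25, due 23, lateness 2
J3: 25→33, due 24, lateness 9
Maximum = 9.
SPT (increasing processing time): J2 J3 J4 J1.
J2: 0→2, due 23, lateness -21
J3: 2→10, due 24, lateness -14
J4: 10→21, due 11, lateness 10
J1: 21→33, due 22, lateness 11
Maximum = 11.
FIFO 22, LPT 12, EDD 9, SPT 11 → minimum 9.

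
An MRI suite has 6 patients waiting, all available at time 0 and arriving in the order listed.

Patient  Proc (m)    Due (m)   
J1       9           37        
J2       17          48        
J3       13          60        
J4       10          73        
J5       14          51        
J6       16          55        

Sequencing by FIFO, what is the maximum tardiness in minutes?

FIFO (arrival order): J1 J2 J3 J4 J5 J6.
J1: 0→9, due 37, tardiness 0
J2: 9→26, due 48, tardiness 0
J3: 26→39, due 60, tardiness 0
J4: 39→49, due 73, tardiness 0
J5: 49→63, due 51, tardiness 12
J6: 63→79, due 55, tardiness 24
Maximum = 24.

24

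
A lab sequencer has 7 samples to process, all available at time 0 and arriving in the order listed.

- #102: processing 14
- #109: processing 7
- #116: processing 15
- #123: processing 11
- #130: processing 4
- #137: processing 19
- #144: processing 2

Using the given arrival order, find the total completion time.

311

FIFO (arrival order): #102 #109 #116 #123 #130 #137 #144.
#102: 0→14
#109: 14→21
#116: 21→36
#123: 36→47
#130: 47→51
#137: 51→70
#144: 70→72
Sum = 14+21+36+47+51+70+72 = 311.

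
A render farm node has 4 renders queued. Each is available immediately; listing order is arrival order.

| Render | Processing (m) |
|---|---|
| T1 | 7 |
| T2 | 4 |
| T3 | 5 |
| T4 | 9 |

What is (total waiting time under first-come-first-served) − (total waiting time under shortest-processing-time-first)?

5

FIFO (arrival order): T1 T2 T3 T4.
T1: waits 0, runs 0→7
T2: waits 7, runs 7→11
T3: waits 11, runs 11→16
T4: waits 16, runs 16→25
Sum = 0+7+11+16 = 34.
SPT (increasing processing time): T2 T3 T1 T4.
T2: waits 0, runs 0→4
T3: waits 4, runs 4→9
T1: waits 9, runs 9→16
T4: waits 16, runs 16→25
Sum = 0+4+9+16 = 29.
Difference = 34 − 29 = 5.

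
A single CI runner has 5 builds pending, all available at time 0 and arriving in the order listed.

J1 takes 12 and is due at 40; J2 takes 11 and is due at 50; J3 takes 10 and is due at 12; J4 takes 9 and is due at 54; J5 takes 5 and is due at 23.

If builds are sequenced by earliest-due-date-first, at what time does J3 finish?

10

EDD (increasing due date): J3 J5 J1 J2 J4.
J3: 0→10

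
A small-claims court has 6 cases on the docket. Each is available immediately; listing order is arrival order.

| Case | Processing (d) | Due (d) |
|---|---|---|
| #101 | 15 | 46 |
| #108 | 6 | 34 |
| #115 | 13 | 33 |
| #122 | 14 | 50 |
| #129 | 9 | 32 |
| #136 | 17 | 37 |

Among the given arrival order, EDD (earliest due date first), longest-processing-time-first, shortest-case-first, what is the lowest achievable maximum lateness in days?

24

FIFO (arrival order): #101 #108 #115 #122 #129 #136.
#101: 0→15, due 46, lateness -31
#108: 15→21, due 34, lateness -13
#115: 21→34, due 33, lateness 1
#122: 34→48, due 50, lateness -2
#129: 48→57, due 32, lateness 25
#136: 57→74, due 37, lateness 37
Maximum = 37.
EDD (increasing due date): #129 #115 #108 #136 #101 #122.
#129: 0→9, due 32, lateness -23
#115: 9→22, due 33, lateness -11
#108: 22→28, due 34, lateness -6
#136: 28→45, due 37, lateness 8
#101: 45→60, due 46, lateness 14
#122: 60→74, due 50, lateness 24
Maximum = 24.
LPT (decreasing processing time): #136 #101 #122 #115 #129 #108.
#136: 0→17, due 37, lateness -20
#101: 17→32, due 46, lateness -14
#122: 32→46, due 50, lateness -4
#115: 46→59, due 33, lateness 26
#129: 59→68, due 32, lateness 36
#108: 68→74, due 34, lateness 40
Maximum = 40.
SPT (increasing processing time): #108 #129 #115 #122 #101 #136.
#108: 0→6, due 34, lateness -28
#129: 6→15, due 32, lateness -17
#115: 15→28, due 33, lateness -5
#122: 28→42, due 50, lateness -8
#101: 42→57, due 46, lateness 11
#136: 57→74, due 37, lateness 37
Maximum = 37.
FIFO 37, EDD 24, LPT 40, SPT 37 → minimum 24.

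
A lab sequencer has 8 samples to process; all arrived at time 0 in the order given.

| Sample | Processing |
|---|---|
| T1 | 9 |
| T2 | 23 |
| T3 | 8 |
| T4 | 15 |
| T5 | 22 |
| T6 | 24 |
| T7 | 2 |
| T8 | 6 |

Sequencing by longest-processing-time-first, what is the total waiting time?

LPT (decreasing processing time): T6 T2 T5 T4 T1 T3 T8 T7.
T6: waits 0, runs 0→24
T2: waits 24, runs 24→47
T5: waits 47, runs 47→69
T4: waits 69, runs 69→84
T1: waits 84, runs 84→93
T3: waits 93, runs 93→101
T8: waits 101, runs 101→107
T7: waits 107, runs 107→109
Sum = 0+24+47+69+84+93+101+107 = 525.

525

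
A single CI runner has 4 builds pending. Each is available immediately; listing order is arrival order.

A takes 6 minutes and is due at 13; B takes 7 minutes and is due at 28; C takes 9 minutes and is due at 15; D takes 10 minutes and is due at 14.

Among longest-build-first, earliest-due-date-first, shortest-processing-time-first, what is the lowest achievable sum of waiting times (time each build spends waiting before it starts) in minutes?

LPT (decreasing processing time): D C B A.
D: waits 0, runs 0→10
C: waits 10, runs 10→19
B: waits 19, runs 19→26
A: waits 26, runs 26→32
Sum = 0+10+19+26 = 55.
EDD (increasing due date): A D C B.
A: waits 0, runs 0→6
D: waits 6, runs 6→16
C: waits 16, runs 16→25
B: waits 25, runs 25→32
Sum = 0+6+16+25 = 47.
SPT (increasing processing time): A B C D.
A: waits 0, runs 0→6
B: waits 6, runs 6→13
C: waits 13, runs 13→22
D: waits 22, runs 22→32
Sum = 0+6+13+22 = 41.
LPT 55, EDD 47, SPT 41 → minimum 41.

41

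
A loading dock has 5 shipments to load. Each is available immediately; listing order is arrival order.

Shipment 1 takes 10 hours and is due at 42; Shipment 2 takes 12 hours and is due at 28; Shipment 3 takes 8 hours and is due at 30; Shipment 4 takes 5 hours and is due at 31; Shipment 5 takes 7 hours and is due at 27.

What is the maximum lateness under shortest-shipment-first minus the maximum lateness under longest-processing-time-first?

SPT (increasing processing time): Shipment 4 Shipment 5 Shipment 3 Shipment 1 Shipment 2.
Shipment 4: 0→5, due 31, lateness -26
Shipment 5: 5→12, due 27, lateness -15
Shipment 3: 12→20, due 30, lateness -10
Shipment 1: 20→30, due 42, lateness -12
Shipment 2: 30→42, due 28, lateness 14
Maximum = 14.
LPT (decreasing processing time): Shipment 2 Shipment 1 Shipment 3 Shipment 5 Shipment 4.
Shipment 2: 0→12, due 28, lateness -16
Shipment 1: 12→22, due 42, lateness -20
Shipment 3: 22→30, due 30, lateness 0
Shipment 5: 30→37, due 27, lateness 10
Shipment 4: 37→42, due 31, lateness 11
Maximum = 11.
Difference = 14 − 11 = 3.

3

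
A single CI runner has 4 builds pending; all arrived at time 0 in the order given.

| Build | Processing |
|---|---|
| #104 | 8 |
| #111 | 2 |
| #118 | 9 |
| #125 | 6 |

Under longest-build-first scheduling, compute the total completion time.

LPT (decreasing processing time): #118 #104 #125 #111.
#118: 0→9
#104: 9→17
#125: 17→23
#111: 23→25
Sum = 9+17+23+25 = 74.

74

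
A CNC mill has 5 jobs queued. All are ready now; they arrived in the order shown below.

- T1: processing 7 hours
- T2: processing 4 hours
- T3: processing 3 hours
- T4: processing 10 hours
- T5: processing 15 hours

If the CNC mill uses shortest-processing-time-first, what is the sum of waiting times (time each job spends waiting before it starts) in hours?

48

SPT (increasing processing time): T3 T2 T1 T4 T5.
T3: waits 0, runs 0→3
T2: waits 3, runs 3→7
T1: waits 7, runs 7→14
T4: waits 14, runs 14→24
T5: waits 24, runs 24→39
Sum = 0+3+7+14+24 = 48.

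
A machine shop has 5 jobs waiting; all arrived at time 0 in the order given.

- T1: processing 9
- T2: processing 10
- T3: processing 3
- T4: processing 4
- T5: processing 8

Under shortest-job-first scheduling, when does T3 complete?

3

SPT (increasing processing time): T3 T4 T5 T1 T2.
T3: 0→3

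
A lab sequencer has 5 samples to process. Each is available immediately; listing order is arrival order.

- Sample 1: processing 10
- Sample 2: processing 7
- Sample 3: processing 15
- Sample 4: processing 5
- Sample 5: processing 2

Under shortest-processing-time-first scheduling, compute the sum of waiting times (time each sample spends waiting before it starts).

SPT (increasing processing time): Sample 5 Sample 4 Sample 2 Sample 1 Sample 3.
Sample 5: waits 0, runs 0→2
Sample 4: waits 2, runs 2→7
Sample 2: waits 7, runs 7→14
Sample 1: waits 14, runs 14→24
Sample 3: waits 24, runs 24→39
Sum = 0+2+7+14+24 = 47.

47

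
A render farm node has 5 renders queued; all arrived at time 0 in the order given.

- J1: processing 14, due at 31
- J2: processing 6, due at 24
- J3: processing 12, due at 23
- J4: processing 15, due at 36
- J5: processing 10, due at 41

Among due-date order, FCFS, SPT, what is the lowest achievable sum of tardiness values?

EDD (increasing due date): J3 J2 J1 J4 J5.
J3: 0→12, due 23, tardiness 0
J2: 12→18, due 24, tardiness 0
J1: 18→32, due 31, tardiness 1
J4: 32→47, due 36, tardiness 11
J5: 47→57, due 41, tardiness 16
Sum = 0+0+1+11+16 = 28.
FIFO (arrival order): J1 J2 J3 J4 J5.
J1: 0→14, due 31, tardiness 0
J2: 14→20, due 24, tardiness 0
J3: 20→32, due 23, tardiness 9
J4: 32→47, due 36, tardiness 11
J5: 47→57, due 41, tardiness 16
Sum = 0+0+9+11+16 = 36.
SPT (increasing processing time): J2 J5 J3 J1 J4.
J2: 0→6, due 24, tardiness 0
J5: 6→16, due 41, tardiness 0
J3: 16→28, due 23, tardiness 5
J1: 28→42, due 31, tardiness 11
J4: 42→57, due 36, tardiness 21
Sum = 0+0+5+11+21 = 37.
EDD 28, FIFO 36, SPT 37 → minimum 28.

28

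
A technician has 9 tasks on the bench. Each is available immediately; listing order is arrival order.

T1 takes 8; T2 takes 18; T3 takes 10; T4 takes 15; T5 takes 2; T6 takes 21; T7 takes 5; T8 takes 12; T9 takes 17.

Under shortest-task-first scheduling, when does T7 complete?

SPT (increasing processing time): T5 T7 T1 T3 T8 T4 T9 T2 T6.
T5: 0→2
T7: 2→7

7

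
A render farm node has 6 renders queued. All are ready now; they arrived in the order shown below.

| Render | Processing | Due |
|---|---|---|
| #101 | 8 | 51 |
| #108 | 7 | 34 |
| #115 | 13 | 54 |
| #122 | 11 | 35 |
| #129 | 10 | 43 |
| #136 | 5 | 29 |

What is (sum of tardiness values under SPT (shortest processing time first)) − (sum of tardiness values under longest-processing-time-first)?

-34

SPT (increasing processing time): #136 #108 #101 #129 #122 #115.
#136: 0→5, due 29, tardiness 0
#108: 5→12, due 34, tardiness 0
#101: 12→20, due 51, tardiness 0
#129: 20→30, due 43, tardiness 0
#122: 30→41, due 35, tardiness 6
#115: 41→54, due 54, tardiness 0
Sum = 0+0+0+0+6+0 = 6.
LPT (decreasing processing time): #115 #122 #129 #101 #108 #136.
#115: 0→13, due 54, tardiness 0
#122: 13→24, due 35, tardiness 0
#129: 24→34, due 43, tardiness 0
#101: 34→42, due 51, tardiness 0
#108: 42→49, due 34, tardiness 15
#136: 49→54, due 29, tardiness 25
Sum = 0+0+0+0+15+25 = 40.
Difference = 6 − 40 = -34.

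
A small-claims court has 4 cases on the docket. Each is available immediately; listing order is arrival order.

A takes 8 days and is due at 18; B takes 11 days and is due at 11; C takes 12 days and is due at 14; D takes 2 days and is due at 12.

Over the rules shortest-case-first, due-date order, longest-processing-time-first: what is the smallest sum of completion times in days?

SPT (increasing processing time): D A B C.
D: 0→2
A: 2→10
B: 10→21
C: 21→33
Sum = 2+10+21+33 = 66.
EDD (increasing due date): B D C A.
B: 0→11
D: 11→13
C: 13→25
A: 25→33
Sum = 11+13+25+33 = 82.
LPT (decreasing processing time): C B A D.
C: 0→12
B: 12→23
A: 23→31
D: 31→33
Sum = 12+23+31+33 = 99.
SPT 66, EDD 82, LPT 99 → minimum 66.

66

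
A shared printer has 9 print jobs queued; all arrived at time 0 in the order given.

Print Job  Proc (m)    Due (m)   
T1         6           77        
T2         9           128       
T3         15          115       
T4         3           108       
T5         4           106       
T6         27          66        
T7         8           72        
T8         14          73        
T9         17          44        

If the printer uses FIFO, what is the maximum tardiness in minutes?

FIFO (arrival order): T1 T2 T3 T4 T5 T6 T7 T8 T9.
T1: 0→6, due 77, tardiness 0
T2: 6→15, due 128, tardiness 0
T3: 15→30, due 115, tardiness 0
T4: 30→33, due 108, tardiness 0
T5: 33→37, due 106, tardiness 0
T6: 37→64, due 66, tardiness 0
T7: 64→72, due 72, tardiness 0
T8: 72→86, due 73, tardiness 13
T9: 86→103, due 44, tardiness 59
Maximum = 59.

59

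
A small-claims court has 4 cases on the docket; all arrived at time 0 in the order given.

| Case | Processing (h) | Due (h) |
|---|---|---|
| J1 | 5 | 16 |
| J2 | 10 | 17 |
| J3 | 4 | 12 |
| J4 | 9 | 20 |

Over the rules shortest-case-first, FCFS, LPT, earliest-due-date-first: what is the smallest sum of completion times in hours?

59

SPT (increasing processing time): J3 J1 J4 J2.
J3: 0→4
J1: 4→9
J4: 9→18
J2: 18→28
Sum = 4+9+18+28 = 59.
FIFO (arrival order): J1 J2 J3 J4.
J1: 0→5
J2: 5→15
J3: 15→19
J4: 19→28
Sum = 5+15+19+28 = 67.
LPT (decreasing processing time): J2 J4 J1 J3.
J2: 0→10
J4: 10→19
J1: 19→24
J3: 24→28
Sum = 10+19+24+28 = 81.
EDD (increasing due date): J3 J1 J2 J4.
J3: 0→4
J1: 4→9
J2: 9→19
J4: 19→28
Sum = 4+9+19+28 = 60.
SPT 59, FIFO 67, LPT 81, EDD 60 → minimum 59.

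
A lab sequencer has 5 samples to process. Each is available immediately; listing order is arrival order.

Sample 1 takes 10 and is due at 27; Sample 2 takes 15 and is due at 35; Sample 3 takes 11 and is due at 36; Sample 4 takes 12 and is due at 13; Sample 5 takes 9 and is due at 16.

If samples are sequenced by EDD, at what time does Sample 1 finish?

EDD (increasing due date): Sample 4 Sample 5 Sample 1 Sample 2 Sample 3.
Sample 4: 0→12
Sample 5: 12→21
Sample 1: 21→31

31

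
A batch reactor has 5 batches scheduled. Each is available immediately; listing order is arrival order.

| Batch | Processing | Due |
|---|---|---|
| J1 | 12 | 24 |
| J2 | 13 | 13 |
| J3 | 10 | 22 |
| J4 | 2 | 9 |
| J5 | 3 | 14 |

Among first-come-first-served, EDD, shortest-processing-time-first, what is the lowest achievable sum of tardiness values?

FIFO (arrival order): J1 J2 J3 J4 J5.
J1: 0→12, due 24, tardiness 0
J2: 12→25, due 13, tardiness 12
J3: 25→35, due 22, tardiness 13
J4: 35→37, due 9, tardiness 28
J5: 37→40, due 14, tardiness 26
Sum = 0+12+13+28+26 = 79.
EDD (increasing due date): J4 J2 J5 J3 J1.
J4: 0→2, due 9, tardiness 0
J2: 2→15, due 13, tardiness 2
J5: 15→18, due 14, tardiness 4
J3: 18→28, due 22, tardiness 6
J1: 28→40, due 24, tardiness 16
Sum = 0+2+4+6+16 = 28.
SPT (increasing processing time): J4 J5 J3 J1 J2.
J4: 0→2, due 9, tardiness 0
J5: 2→5, due 14, tardiness 0
J3: 5→15, due 22, tardiness 0
J1: 15→27, due 24, tardiness 3
J2: 27→40, due 13, tardiness 27
Sum = 0+0+0+3+27 = 30.
FIFO 79, EDD 28, SPT 30 → minimum 28.

28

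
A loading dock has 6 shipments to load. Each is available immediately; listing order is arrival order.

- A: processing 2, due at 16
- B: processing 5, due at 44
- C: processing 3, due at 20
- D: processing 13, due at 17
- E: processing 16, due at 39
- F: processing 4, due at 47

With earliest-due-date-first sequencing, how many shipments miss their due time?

EDD (increasing due date): A D C E B F.
A: 0→2, due 16, tardiness 0
D: 2→15, due 17, tardiness 0
C: 15→18, due 20, tardiness 0
E: 18→34, due 39, tardiness 0
B: 34→39, due 44, tardiness 0
F: 39→43, due 47, tardiness 0
Late shipments: 0.

0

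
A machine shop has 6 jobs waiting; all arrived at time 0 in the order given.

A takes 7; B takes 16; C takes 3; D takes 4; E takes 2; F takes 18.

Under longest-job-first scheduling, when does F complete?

18

LPT (decreasing processing time): F B A D C E.
F: 0→18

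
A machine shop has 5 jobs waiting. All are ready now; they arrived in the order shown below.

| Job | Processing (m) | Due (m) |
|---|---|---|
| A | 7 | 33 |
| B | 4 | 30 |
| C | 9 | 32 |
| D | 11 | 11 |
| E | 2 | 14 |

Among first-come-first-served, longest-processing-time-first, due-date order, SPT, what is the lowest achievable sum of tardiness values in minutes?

0

FIFO (arrival order): A B C D E.
A: 0→7, due 33, tardiness 0
B: 7→11, due 30, tardiness 0
C: 11→20, due 32, tardiness 0
D: 20→31, due 11, tardiness 20
E: 31→33, due 14, tardiness 19
Sum = 0+0+0+20+19 = 39.
LPT (decreasing processing time): D C A B E.
D: 0→11, due 11, tardiness 0
C: 11→20, due 32, tardiness 0
A: 20→27, due 33, tardiness 0
B: 27→31, due 30, tardiness 1
E: 31→33, due 14, tardiness 19
Sum = 0+0+0+1+19 = 20.
EDD (increasing due date): D E B C A.
D: 0→11, due 11, tardiness 0
E: 11→13, due 14, tardiness 0
B: 13→17, due 30, tardiness 0
C: 17→26, due 32, tardiness 0
A: 26→33, due 33, tardiness 0
Sum = 0+0+0+0+0 = 0.
SPT (increasing processing time): E B A C D.
E: 0→2, due 14, tardiness 0
B: 2→6, due 30, tardiness 0
A: 6→13, due 33, tardiness 0
C: 13→22, due 32, tardiness 0
D: 22→33, due 11, tardiness 22
Sum = 0+0+0+0+22 = 22.
FIFO 39, LPT 20, EDD 0, SPT 22 → minimum 0.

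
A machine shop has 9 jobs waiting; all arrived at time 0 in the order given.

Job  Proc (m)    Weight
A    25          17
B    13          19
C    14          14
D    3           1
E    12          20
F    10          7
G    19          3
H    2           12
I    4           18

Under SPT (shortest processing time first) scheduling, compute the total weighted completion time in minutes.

SPT (increasing processing time): H D I F E B C G A.
H: finishes 2, weight 12, w·C = 24
D: finishes 5, weight 1, w·C = 5
I: finishes 9, weight 18, w·C = 162
F: finishes 19, weight 7, w·C = 133
E: finishes 31, weight 20, w·C = 620
B: finishes 44, weight 19, w·C = 836
C: finishes 58, weight 14, w·C = 812
G: finishes 77, weight 3, w·C = 231
A: finishes 102, weight 17, w·C = 1734
Sum = 24+5+162+133+620+836+812+231+1734 = 4557.

4557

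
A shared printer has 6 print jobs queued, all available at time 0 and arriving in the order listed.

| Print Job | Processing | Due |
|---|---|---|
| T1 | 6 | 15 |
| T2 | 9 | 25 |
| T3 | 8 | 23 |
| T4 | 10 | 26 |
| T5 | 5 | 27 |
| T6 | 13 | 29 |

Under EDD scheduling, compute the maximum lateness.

EDD (increasing due date): T1 T3 T2 T4 T5 T6.
T1: 0→6, due 15, lateness -9
T3: 6→14, due 23, lateness -9
T2: 14→23, due 25, lateness -2
T4: 23→33, due 26, lateness 7
T5: 33→38, due 27, lateness 11
T6: 38→51, due 29, lateness 22
Maximum = 22.

22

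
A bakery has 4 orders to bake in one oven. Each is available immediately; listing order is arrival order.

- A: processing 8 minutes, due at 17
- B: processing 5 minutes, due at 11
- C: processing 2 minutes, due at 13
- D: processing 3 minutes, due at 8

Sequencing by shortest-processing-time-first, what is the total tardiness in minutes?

SPT (increasing processing time): C D B A.
C: 0→2, due 13, tardiness 0
D: 2→5, due 8, tardiness 0
B: 5→10, due 11, tardiness 0
A: 10→18, due 17, tardiness 1
Sum = 0+0+0+1 = 1.

1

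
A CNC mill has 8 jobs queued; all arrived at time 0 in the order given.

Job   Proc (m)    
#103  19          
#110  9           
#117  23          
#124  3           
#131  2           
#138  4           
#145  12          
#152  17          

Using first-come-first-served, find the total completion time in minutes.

429

FIFO (arrival order): #103 #110 #117 #124 #131 #138 #145 #152.
#103: 0→19
#110: 19→28
#117: 28→51
#124: 51→54
#131: 54→56
#138: 56→60
#145: 60→72
#152: 72→89
Sum = 19+28+51+54+56+60+72+89 = 429.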